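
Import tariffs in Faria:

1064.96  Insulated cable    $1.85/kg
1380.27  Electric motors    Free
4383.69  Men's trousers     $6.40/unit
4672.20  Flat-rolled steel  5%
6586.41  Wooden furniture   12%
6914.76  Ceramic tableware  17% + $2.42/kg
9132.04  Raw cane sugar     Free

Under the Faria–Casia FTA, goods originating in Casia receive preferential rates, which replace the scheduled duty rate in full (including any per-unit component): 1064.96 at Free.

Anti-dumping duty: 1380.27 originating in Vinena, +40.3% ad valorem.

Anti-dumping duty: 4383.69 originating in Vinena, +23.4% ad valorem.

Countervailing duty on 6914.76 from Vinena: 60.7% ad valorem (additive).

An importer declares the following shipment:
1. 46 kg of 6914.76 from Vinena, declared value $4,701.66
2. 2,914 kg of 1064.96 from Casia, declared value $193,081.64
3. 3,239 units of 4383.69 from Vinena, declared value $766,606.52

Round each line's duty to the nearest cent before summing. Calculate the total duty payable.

Line 1 (6914.76, Vinena, 46 kg, $4,701.66):
Base rate for 6914.76 is 17% + $2.42/kg.
Additional duty on 6914.76 from Vinena: +60.7%. Applied ad valorem rate: 17% + 60.7% = 77.7%.
Duty = $4,701.66 × 77.7% + 46 × $2.42 = $3,764.51.
Line 2 (1064.96, Casia, 2,914 kg, $193,081.64):
Base rate for 1064.96 is $1.85/kg.
Origin Casia qualifies under the Faria–Casia agreement and 1064.96 is covered: preferential rate Free applies instead.
Duty = $193,081.64 × 0% = $0.00.
Line 3 (4383.69, Vinena, 3,239 units, $766,606.52):
Base rate for 4383.69 is $6.40/unit.
Additional duty on 4383.69 from Vinena: +23.4% ad valorem. Applied ad valorem rate = 23.4%.
Duty = $766,606.52 × 23.4% + 3,239 × $6.40 = $200,115.53.
Total = $3,764.51 + $0.00 + $200,115.53 = $203,880.04.

$203,880.04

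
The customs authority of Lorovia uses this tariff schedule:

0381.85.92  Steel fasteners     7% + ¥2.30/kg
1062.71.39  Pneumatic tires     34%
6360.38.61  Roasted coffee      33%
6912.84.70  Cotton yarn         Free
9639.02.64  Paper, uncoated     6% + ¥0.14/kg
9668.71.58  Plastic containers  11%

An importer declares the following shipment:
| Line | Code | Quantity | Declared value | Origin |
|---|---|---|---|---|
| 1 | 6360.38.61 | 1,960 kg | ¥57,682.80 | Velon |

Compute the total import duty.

Line 1 (6360.38.61, Velon, 1,960 kg, ¥57,682.80):
Base rate for 6360.38.61 is 33%.
Duty = ¥57,682.80 × 33% = ¥19,035.32.

¥19,035.32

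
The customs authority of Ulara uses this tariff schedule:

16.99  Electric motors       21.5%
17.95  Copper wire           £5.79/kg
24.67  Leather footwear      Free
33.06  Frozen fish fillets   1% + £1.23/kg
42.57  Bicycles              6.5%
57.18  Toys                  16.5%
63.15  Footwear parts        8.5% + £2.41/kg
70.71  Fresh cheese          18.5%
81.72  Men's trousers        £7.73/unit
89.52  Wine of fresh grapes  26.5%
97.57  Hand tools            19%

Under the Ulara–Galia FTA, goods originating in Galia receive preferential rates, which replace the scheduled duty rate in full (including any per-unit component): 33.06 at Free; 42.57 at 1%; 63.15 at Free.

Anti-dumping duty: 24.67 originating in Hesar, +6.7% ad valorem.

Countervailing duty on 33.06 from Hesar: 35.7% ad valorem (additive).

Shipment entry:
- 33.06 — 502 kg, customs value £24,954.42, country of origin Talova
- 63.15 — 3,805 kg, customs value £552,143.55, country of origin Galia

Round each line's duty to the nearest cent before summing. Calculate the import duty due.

£867.00

Line 1 (33.06, Talova, 502 kg, £24,954.42):
Base rate for 33.06 is 1% + £1.23/kg.
33.06 has an FTA preferential rate, but origin Talova is not Galia; base rate stands.
The additional-duty order on 33.06 targets Hesar, not Talova; it does not apply.
Duty = £24,954.42 × 1% + 502 × £1.23 = £867.00.
Line 2 (63.15, Galia, 3,805 kg, £552,143.55):
Base rate for 63.15 is 8.5% + £2.41/kg.
Origin Galia qualifies under the Ulara–Galia agreement and 63.15 is covered: preferential rate Free applies instead.
Duty = £552,143.55 × 0% = £0.00.
Total = £867.00 + £0.00 = £867.00.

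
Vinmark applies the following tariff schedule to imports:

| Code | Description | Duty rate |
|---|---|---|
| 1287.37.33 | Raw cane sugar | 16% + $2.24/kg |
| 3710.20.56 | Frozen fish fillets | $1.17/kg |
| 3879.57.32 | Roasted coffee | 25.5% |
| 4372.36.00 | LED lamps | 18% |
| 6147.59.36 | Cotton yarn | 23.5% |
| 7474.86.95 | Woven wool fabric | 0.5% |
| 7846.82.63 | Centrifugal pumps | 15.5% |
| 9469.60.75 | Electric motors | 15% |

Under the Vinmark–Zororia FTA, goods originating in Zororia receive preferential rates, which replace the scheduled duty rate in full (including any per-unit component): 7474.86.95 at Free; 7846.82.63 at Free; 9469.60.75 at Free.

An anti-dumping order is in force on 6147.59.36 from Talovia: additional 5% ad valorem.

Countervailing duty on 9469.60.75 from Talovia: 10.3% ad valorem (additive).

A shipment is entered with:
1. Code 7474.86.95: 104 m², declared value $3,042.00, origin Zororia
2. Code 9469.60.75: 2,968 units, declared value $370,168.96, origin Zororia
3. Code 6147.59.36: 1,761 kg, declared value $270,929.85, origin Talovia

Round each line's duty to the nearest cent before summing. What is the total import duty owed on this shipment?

$77,215.01

Line 1 (7474.86.95, Zororia, 104 m², $3,042.00):
Base rate for 7474.86.95 is 0.5%.
Origin Zororia qualifies under the Vinmark–Zororia agreement and 7474.86.95 is covered: preferential rate Free applies instead.
Duty = $3,042.00 × 0% = $0.00.
Line 2 (9469.60.75, Zororia, 2,968 units, $370,168.96):
Base rate for 9469.60.75 is 15%.
Origin Zororia qualifies under the Vinmark–Zororia agreement and 9469.60.75 is covered: preferential rate Free applies instead.
The additional-duty order on 9469.60.75 targets Talovia, not Zororia; it does not apply.
Duty = $370,168.96 × 0% = $0.00.
Line 3 (6147.59.36, Talovia, 1,761 kg, $270,929.85):
Base rate for 6147.59.36 is 23.5%.
Additional duty on 6147.59.36 from Talovia: +5%. Applied ad valorem rate: 23.5% + 5% = 28.5%.
Duty = $270,929.85 × 28.5% = $77,215.01.
Total = $0.00 + $0.00 + $77,215.01 = $77,215.01.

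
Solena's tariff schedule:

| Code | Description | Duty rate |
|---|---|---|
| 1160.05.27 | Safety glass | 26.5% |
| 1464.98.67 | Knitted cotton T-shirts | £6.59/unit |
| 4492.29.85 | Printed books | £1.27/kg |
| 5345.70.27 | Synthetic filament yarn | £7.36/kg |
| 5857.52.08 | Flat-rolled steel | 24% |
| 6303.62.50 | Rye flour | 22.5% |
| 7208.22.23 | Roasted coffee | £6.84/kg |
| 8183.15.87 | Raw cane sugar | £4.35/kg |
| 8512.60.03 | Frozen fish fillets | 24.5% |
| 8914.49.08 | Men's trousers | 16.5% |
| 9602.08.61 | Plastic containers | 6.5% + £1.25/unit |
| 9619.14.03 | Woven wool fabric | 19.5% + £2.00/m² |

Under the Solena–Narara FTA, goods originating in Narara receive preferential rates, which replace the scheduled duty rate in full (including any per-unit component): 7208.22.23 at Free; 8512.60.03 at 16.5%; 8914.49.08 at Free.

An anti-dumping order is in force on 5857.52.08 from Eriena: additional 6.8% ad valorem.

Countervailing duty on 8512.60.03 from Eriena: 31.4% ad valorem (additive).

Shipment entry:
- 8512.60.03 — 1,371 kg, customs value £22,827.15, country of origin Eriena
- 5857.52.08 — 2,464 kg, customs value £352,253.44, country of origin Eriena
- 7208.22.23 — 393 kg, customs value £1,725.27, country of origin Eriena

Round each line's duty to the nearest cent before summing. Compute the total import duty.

£123,942.56

Line 1 (8512.60.03, Eriena, 1,371 kg, £22,827.15):
Base rate for 8512.60.03 is 24.5%.
8512.60.03 has an FTA preferential rate, but origin Eriena is not Narara; base rate stands.
Additional duty on 8512.60.03 from Eriena: +31.4%. Applied ad valorem rate: 24.5% + 31.4% = 55.9%.
Duty = £22,827.15 × 55.9% = £12,760.38.
Line 2 (5857.52.08, Eriena, 2,464 kg, £352,253.44):
Base rate for 5857.52.08 is 24%.
Additional duty on 5857.52.08 from Eriena: +6.8%. Applied ad valorem rate: 24% + 6.8% = 30.8%.
Duty = £352,253.44 × 30.8% = £108,494.06.
Line 3 (7208.22.23, Eriena, 393 kg, £1,725.27):
Base rate for 7208.22.23 is £6.84/kg.
7208.22.23 has an FTA preferential rate, but origin Eriena is not Narara; base rate stands.
Duty = 393 × £6.84 = £2,688.12.
Total = £12,760.38 + £108,494.06 + £2,688.12 = £123,942.56.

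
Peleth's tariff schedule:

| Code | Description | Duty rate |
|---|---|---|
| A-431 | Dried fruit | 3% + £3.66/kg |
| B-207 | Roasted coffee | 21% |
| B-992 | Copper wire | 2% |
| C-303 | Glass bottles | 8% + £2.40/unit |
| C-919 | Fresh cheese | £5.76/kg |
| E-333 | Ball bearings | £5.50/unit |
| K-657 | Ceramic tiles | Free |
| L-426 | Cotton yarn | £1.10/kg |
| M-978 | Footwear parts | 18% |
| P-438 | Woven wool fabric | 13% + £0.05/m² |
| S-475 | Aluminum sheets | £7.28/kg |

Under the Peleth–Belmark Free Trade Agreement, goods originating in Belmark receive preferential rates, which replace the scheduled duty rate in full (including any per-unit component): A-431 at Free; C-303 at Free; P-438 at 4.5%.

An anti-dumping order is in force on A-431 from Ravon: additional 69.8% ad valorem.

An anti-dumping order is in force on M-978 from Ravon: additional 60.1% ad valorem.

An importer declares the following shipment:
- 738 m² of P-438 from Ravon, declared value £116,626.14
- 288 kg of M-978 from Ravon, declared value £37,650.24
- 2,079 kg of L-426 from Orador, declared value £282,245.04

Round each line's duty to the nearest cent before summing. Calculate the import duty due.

£46,890.04

Line 1 (P-438, Ravon, 738 m², £116,626.14):
Base rate for P-438 is 13% + £0.05/m².
P-438 has an FTA preferential rate, but origin Ravon is not Belmark; base rate stands.
Duty = £116,626.14 × 13% + 738 × £0.05 = £15,198.30.
Line 2 (M-978, Ravon, 288 kg, £37,650.24):
Base rate for M-978 is 18%.
Additional duty on M-978 from Ravon: +60.1%. Applied ad valorem rate: 18% + 60.1% = 78.1%.
Duty = £37,650.24 × 78.1% = £29,404.84.
Line 3 (L-426, Orador, 2,079 kg, £282,245.04):
Base rate for L-426 is £1.10/kg.
Duty = 2,079 × £1.10 = £2,286.90.
Total = £15,198.30 + £29,404.84 + £2,286.90 = £46,890.04.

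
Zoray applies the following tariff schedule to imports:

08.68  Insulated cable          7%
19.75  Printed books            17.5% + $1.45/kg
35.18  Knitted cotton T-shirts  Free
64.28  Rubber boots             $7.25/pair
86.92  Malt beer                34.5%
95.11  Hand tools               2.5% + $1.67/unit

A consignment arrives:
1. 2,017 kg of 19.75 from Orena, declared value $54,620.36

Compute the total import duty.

Line 1 (19.75, Orena, 2,017 kg, $54,620.36):
Base rate for 19.75 is 17.5% + $1.45/kg.
Duty = $54,620.36 × 17.5% + 2,017 × $1.45 = $12,483.21.

$12,483.21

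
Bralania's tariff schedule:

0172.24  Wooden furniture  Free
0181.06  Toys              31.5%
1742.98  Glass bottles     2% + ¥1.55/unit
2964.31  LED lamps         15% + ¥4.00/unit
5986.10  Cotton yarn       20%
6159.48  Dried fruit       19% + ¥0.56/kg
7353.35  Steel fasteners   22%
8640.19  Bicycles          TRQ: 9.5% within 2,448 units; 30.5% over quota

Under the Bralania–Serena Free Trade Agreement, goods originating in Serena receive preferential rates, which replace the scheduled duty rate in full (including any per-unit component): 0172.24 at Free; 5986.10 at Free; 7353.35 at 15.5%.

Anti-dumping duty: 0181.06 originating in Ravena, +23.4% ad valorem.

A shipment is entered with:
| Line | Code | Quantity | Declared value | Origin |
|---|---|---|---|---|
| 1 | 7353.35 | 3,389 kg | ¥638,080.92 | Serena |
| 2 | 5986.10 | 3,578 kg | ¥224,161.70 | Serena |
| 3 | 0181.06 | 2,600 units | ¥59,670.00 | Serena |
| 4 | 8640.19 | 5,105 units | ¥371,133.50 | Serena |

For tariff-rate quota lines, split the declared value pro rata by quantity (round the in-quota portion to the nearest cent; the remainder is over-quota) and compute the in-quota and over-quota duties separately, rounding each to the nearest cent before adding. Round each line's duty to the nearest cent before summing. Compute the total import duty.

Line 1 (7353.35, Serena, 3,389 kg, ¥638,080.92):
Base rate for 7353.35 is 22%.
Origin Serena qualifies under the Bralania–Serena agreement and 7353.35 is covered: preferential rate 15.5% applies instead.
Duty = ¥638,080.92 × 15.5% = ¥98,902.54.
Line 2 (5986.10, Serena, 3,578 kg, ¥224,161.70):
Base rate for 5986.10 is 20%.
Origin Serena qualifies under the Bralania–Serena agreement and 5986.10 is covered: preferential rate Free applies instead.
Duty = ¥224,161.70 × 0% = ¥0.00.
Line 3 (0181.06, Serena, 2,600 units, ¥59,670.00):
Base rate for 0181.06 is 31.5%.
Origin Serena is the FTA partner but 0181.06 is not on the preference list; base rate stands.
The additional-duty order on 0181.06 targets Ravena, not Serena; it does not apply.
Duty = ¥59,670.00 × 31.5% = ¥18,796.05.
Line 4 (8640.19, Serena, 5,105 units, ¥371,133.50):
Code 8640.19 is under a tariff-rate quota (threshold 2,448 units). In-quota: 2,448 units at 9.5%; over-quota: 2,657 units at 30.5%.
Pro-rata value split: in-quota = ¥371,133.50 × 2,448/5,105 = ¥177,969.60; over-quota = ¥371,133.50 − ¥177,969.60 = ¥193,163.90.
In-quota duty = ¥177,969.60 × 9.5% = ¥16,907.11. Over-quota duty = ¥193,163.90 × 30.5% = ¥58,914.99.
Line duty = ¥16,907.11 + ¥58,914.99 = ¥75,822.10.
Total = ¥98,902.54 + ¥0.00 + ¥18,796.05 + ¥75,822.10 = ¥193,520.69.

¥193,520.69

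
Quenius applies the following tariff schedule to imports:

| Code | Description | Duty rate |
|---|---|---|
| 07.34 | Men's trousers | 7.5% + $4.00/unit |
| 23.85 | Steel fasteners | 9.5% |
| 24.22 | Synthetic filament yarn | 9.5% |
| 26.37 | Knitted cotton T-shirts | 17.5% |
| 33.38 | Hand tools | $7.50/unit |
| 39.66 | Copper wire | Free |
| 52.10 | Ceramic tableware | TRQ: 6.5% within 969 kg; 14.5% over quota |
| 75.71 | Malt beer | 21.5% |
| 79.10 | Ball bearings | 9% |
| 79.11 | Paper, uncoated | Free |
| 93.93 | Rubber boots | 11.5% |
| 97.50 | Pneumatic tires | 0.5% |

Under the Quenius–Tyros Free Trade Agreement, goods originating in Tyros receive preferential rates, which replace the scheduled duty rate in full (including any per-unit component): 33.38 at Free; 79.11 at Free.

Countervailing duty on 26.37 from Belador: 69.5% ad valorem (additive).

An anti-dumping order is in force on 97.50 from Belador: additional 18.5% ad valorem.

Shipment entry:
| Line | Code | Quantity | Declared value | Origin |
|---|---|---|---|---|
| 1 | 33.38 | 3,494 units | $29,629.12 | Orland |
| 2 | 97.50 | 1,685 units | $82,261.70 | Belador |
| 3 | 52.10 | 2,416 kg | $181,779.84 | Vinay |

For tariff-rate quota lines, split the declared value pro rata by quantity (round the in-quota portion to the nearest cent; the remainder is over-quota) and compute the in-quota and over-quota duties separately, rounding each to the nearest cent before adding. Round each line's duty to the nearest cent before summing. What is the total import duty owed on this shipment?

Line 1 (33.38, Orland, 3,494 units, $29,629.12):
Base rate for 33.38 is $7.50/unit.
33.38 has an FTA preferential rate, but origin Orland is not Tyros; base rate stands.
Duty = 3,494 × $7.50 = $26,205.00.
Line 2 (97.50, Belador, 1,685 units, $82,261.70):
Base rate for 97.50 is 0.5%.
Additional duty on 97.50 from Belador: +18.5%. Applied ad valorem rate: 0.5% + 18.5% = 19%.
Duty = $82,261.70 × 19% = $15,629.72.
Line 3 (52.10, Vinay, 2,416 kg, $181,779.84):
Code 52.10 is under a tariff-rate quota (threshold 969 kg). In-quota: 969 kg at 6.5%; over-quota: 1,447 kg at 14.5%.
Pro-rata value split: in-quota = $181,779.84 × 969/2,416 = $72,907.56; over-quota = $181,779.84 − $72,907.56 = $108,872.28.
In-quota duty = $72,907.56 × 6.5% = $4,738.99. Over-quota duty = $108,872.28 × 14.5% = $15,786.48.
Line duty = $4,738.99 + $15,786.48 = $20,525.47.
Total = $26,205.00 + $15,629.72 + $20,525.47 = $62,360.19.

$62,360.19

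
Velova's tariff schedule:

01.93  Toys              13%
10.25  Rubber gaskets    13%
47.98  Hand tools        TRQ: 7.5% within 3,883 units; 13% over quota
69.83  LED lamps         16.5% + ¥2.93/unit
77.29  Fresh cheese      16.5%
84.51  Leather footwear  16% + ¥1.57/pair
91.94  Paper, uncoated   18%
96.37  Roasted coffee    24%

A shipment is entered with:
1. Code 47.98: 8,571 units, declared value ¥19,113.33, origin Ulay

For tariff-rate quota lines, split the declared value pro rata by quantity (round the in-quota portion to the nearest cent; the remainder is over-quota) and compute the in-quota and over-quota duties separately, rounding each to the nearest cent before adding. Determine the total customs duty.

Line 1 (47.98, Ulay, 8,571 units, ¥19,113.33):
Code 47.98 is under a tariff-rate quota (threshold 3,883 units). In-quota: 3,883 units at 7.5%; over-quota: 4,688 units at 13%.
Pro-rata value split: in-quota = ¥19,113.33 × 3,883/8,571 = ¥8,659.09; over-quota = ¥19,113.33 − ¥8,659.09 = ¥10,454.24.
In-quota duty = ¥8,659.09 × 7.5% = ¥649.43. Over-quota duty = ¥10,454.24 × 13% = ¥1,359.05.
Line duty = ¥649.43 + ¥1,359.05 = ¥2,008.48.

¥2,008.48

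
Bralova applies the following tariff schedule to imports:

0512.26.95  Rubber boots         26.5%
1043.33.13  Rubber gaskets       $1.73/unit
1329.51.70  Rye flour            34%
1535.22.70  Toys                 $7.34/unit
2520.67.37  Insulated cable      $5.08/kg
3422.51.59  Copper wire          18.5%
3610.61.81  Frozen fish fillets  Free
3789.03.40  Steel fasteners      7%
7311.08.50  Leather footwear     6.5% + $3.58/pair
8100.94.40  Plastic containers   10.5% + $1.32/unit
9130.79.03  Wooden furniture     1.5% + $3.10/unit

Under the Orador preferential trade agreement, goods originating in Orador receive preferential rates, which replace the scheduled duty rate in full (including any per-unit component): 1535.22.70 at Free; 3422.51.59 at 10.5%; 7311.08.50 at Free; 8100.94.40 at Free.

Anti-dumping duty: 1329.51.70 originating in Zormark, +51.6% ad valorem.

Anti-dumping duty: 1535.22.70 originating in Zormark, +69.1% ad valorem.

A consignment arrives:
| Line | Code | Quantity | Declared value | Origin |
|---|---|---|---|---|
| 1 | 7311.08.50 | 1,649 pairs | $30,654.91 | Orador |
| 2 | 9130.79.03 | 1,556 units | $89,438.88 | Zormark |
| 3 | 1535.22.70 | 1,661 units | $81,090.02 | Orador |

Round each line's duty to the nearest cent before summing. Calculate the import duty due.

$6,165.18

Line 1 (7311.08.50, Orador, 1,649 pairs, $30,654.91):
Base rate for 7311.08.50 is 6.5% + $3.58/pair.
Origin Orador qualifies under the Bralova–Orador agreement and 7311.08.50 is covered: preferential rate Free applies instead.
Duty = $30,654.91 × 0% = $0.00.
Line 2 (9130.79.03, Zormark, 1,556 units, $89,438.88):
Base rate for 9130.79.03 is 1.5% + $3.10/unit.
Duty = $89,438.88 × 1.5% + 1,556 × $3.10 = $6,165.18.
Line 3 (1535.22.70, Orador, 1,661 units, $81,090.02):
Base rate for 1535.22.70 is $7.34/unit.
Origin Orador qualifies under the Bralova–Orador agreement and 1535.22.70 is covered: preferential rate Free applies instead.
The additional-duty order on 1535.22.70 targets Zormark, not Orador; it does not apply.
Duty = $81,090.02 × 0% = $0.00.
Total = $0.00 + $6,165.18 + $0.00 = $6,165.18.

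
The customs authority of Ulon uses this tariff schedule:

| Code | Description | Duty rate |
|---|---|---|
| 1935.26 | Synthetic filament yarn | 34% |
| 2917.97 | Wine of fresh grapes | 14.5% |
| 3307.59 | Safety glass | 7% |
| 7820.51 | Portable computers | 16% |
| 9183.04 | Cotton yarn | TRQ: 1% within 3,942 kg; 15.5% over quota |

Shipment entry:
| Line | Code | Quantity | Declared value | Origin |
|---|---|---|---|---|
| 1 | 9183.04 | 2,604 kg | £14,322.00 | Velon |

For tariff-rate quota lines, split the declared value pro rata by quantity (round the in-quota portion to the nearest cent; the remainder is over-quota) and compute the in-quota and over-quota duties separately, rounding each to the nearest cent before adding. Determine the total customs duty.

Line 1 (9183.04, Velon, 2,604 kg, £14,322.00):
Code 9183.04 is under a tariff-rate quota (threshold 3,942 kg). Quantity 2,604 kg is within the quota, so the in-quota rate 1% applies to the full value.
Duty = £14,322.00 × 1% = £143.22.

£143.22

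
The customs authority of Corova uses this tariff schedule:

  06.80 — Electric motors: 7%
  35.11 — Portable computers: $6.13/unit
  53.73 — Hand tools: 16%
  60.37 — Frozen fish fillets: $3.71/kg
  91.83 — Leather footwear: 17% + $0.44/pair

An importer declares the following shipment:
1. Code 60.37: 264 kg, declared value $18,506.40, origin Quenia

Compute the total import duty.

$979.44

Line 1 (60.37, Quenia, 264 kg, $18,506.40):
Base rate for 60.37 is $3.71/kg.
Duty = 264 × $3.71 = $979.44.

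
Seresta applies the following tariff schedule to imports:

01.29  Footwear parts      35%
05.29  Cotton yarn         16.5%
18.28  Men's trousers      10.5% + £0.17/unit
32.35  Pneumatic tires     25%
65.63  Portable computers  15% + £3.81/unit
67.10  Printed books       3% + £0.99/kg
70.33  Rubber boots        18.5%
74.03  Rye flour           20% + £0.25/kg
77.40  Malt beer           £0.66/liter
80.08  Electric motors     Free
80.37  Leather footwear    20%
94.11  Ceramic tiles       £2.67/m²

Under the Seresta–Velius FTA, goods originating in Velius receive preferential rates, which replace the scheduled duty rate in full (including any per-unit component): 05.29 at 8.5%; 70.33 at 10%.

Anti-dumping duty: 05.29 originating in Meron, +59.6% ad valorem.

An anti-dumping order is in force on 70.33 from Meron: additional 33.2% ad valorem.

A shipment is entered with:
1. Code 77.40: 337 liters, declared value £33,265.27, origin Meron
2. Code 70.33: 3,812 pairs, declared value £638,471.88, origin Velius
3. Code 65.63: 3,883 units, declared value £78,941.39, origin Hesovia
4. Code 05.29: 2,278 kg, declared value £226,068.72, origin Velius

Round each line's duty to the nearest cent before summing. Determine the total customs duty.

Line 1 (77.40, Meron, 337 liters, £33,265.27):
Base rate for 77.40 is £0.66/liter.
Duty = 337 × £0.66 = £222.42.
Line 2 (70.33, Velius, 3,812 pairs, £638,471.88):
Base rate for 70.33 is 18.5%.
Origin Velius qualifies under the Seresta–Velius agreement and 70.33 is covered: preferential rate 10% applies instead.
The additional-duty order on 70.33 targets Meron, not Velius; it does not apply.
Duty = £638,471.88 × 10% = £63,847.19.
Line 3 (65.63, Hesovia, 3,883 units, £78,941.39):
Base rate for 65.63 is 15% + £3.81/unit.
Duty = £78,941.39 × 15% + 3,883 × £3.81 = £26,635.44.
Line 4 (05.29, Velius, 2,278 kg, £226,068.72):
Base rate for 05.29 is 16.5%.
Origin Velius qualifies under the Seresta–Velius agreement and 05.29 is covered: preferential rate 8.5% applies instead.
The additional-duty order on 05.29 targets Meron, not Velius; it does not apply.
Duty = £226,068.72 × 8.5% = £19,215.84.
Total = £222.42 + £63,847.19 + £26,635.44 + £19,215.84 = £109,920.89.

£109,920.89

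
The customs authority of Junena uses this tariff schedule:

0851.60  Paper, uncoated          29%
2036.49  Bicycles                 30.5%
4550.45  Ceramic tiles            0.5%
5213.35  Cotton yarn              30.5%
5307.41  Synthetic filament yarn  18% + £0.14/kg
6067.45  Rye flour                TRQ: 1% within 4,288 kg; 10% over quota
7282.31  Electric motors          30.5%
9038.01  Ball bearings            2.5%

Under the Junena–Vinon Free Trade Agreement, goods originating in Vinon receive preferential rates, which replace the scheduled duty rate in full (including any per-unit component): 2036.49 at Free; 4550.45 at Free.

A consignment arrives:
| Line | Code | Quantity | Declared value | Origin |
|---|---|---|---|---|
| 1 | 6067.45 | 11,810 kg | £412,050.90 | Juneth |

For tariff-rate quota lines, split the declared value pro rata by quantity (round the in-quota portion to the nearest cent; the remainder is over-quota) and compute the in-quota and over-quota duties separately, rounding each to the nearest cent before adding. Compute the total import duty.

Line 1 (6067.45, Juneth, 11,810 kg, £412,050.90):
Code 6067.45 is under a tariff-rate quota (threshold 4,288 kg). In-quota: 4,288 kg at 1%; over-quota: 7,522 kg at 10%.
Pro-rata value split: in-quota = £412,050.90 × 4,288/11,810 = £149,608.32; over-quota = £412,050.90 − £149,608.32 = £262,442.58.
In-quota duty = £149,608.32 × 1% = £1,496.08. Over-quota duty = £262,442.58 × 10% = £26,244.26.
Line duty = £1,496.08 + £26,244.26 = £27,740.34.

£27,740.34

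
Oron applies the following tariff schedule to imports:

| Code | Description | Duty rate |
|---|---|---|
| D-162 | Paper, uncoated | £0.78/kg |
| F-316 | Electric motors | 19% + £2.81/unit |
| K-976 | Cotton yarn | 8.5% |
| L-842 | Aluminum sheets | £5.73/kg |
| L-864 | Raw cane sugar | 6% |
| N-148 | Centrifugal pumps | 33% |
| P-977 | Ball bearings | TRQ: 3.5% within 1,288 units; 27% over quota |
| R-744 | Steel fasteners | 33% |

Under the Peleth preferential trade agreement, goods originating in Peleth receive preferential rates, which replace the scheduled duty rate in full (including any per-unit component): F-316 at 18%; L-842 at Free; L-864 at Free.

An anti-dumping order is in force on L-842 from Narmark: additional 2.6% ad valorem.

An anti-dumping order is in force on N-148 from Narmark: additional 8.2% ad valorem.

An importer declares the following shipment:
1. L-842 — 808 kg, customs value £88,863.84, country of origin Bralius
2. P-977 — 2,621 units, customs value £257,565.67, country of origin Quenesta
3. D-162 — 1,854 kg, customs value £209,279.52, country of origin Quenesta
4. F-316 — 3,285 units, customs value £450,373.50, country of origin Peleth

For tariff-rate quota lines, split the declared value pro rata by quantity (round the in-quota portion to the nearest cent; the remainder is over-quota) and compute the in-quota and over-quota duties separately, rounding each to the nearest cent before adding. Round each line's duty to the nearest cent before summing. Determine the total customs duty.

£126,941.56

Line 1 (L-842, Bralius, 808 kg, £88,863.84):
Base rate for L-842 is £5.73/kg.
L-842 has an FTA preferential rate, but origin Bralius is not Peleth; base rate stands.
The additional-duty order on L-842 targets Narmark, not Bralius; it does not apply.
Duty = 808 × £5.73 = £4,629.84.
Line 2 (P-977, Quenesta, 2,621 units, £257,565.67):
Code P-977 is under a tariff-rate quota (threshold 1,288 units). In-quota: 1,288 units at 3.5%; over-quota: 1,333 units at 27%.
Pro-rata value split: in-quota = £257,565.67 × 1,288/2,621 = £126,571.76; over-quota = £257,565.67 − £126,571.76 = £130,993.91.
In-quota duty = £126,571.76 × 3.5% = £4,430.01. Over-quota duty = £130,993.91 × 27% = £35,368.36.
Line duty = £4,430.01 + £35,368.36 = £39,798.37.
Line 3 (D-162, Quenesta, 1,854 kg, £209,279.52):
Base rate for D-162 is £0.78/kg.
Duty = 1,854 × £0.78 = £1,446.12.
Line 4 (F-316, Peleth, 3,285 units, £450,373.50):
Base rate for F-316 is 19% + £2.81/unit.
Origin Peleth qualifies under the Oron–Peleth agreement and F-316 is covered: preferential rate 18% applies instead.
Duty = £450,373.50 × 18% = £81,067.23.
Total = £4,629.84 + £39,798.37 + £1,446.12 + £81,067.23 = £126,941.56.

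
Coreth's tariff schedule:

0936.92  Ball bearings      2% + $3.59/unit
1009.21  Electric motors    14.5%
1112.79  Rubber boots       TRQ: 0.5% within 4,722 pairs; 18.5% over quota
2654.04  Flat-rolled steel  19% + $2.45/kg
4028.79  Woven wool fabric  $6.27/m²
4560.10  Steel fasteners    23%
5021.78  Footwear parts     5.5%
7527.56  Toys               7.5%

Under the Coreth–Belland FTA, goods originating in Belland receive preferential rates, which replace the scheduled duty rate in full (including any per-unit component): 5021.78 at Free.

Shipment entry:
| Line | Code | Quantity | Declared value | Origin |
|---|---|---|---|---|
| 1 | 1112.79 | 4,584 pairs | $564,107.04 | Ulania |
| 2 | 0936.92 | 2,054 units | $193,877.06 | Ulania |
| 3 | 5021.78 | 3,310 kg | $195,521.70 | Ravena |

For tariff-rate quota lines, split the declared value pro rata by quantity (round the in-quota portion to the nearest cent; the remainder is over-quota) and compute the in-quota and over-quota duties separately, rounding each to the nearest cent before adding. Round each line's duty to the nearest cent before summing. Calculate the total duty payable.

$24,825.63

Line 1 (1112.79, Ulania, 4,584 pairs, $564,107.04):
Code 1112.79 is under a tariff-rate quota (threshold 4,722 pairs). Quantity 4,584 pairs is within the quota, so the in-quota rate 0.5% applies to the full value.
Duty = $564,107.04 × 0.5% = $2,820.54.
Line 2 (0936.92, Ulania, 2,054 units, $193,877.06):
Base rate for 0936.92 is 2% + $3.59/unit.
Duty = $193,877.06 × 2% + 2,054 × $3.59 = $11,251.40.
Line 3 (5021.78, Ravena, 3,310 kg, $195,521.70):
Base rate for 5021.78 is 5.5%.
5021.78 has an FTA preferential rate, but origin Ravena is not Belland; base rate stands.
Duty = $195,521.70 × 5.5% = $10,753.69.
Total = $2,820.54 + $11,251.40 + $10,753.69 = $24,825.63.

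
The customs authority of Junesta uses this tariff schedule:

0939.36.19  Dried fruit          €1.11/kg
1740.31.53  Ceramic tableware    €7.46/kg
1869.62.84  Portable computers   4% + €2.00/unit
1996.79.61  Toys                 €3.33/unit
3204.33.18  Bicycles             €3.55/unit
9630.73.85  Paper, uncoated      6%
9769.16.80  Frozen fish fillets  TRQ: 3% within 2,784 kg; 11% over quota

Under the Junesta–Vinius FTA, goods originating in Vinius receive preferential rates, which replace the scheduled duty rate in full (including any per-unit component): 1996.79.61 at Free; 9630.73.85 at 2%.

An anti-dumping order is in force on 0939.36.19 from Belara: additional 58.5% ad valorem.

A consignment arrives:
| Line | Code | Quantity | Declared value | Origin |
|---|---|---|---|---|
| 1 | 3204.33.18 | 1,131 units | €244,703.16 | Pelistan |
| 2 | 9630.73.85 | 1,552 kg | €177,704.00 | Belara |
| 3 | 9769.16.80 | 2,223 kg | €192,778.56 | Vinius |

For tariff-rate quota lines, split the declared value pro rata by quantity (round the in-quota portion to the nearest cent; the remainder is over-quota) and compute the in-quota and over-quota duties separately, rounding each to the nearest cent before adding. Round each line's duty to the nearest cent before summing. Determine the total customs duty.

Line 1 (3204.33.18, Pelistan, 1,131 units, €244,703.16):
Base rate for 3204.33.18 is €3.55/unit.
Duty = 1,131 × €3.55 = €4,015.05.
Line 2 (9630.73.85, Belara, 1,552 kg, €177,704.00):
Base rate for 9630.73.85 is 6%.
9630.73.85 has an FTA preferential rate, but origin Belara is not Vinius; base rate stands.
Duty = €177,704.00 × 6% = €10,662.24.
Line 3 (9769.16.80, Vinius, 2,223 kg, €192,778.56):
Code 9769.16.80 is under a tariff-rate quota (threshold 2,784 kg). Quantity 2,223 kg is within the quota, so the in-quota rate 3% applies to the full value.
Duty = €192,778.56 × 3% = €5,783.36.
Total = €4,015.05 + €10,662.24 + €5,783.36 = €20,460.65.

€20,460.65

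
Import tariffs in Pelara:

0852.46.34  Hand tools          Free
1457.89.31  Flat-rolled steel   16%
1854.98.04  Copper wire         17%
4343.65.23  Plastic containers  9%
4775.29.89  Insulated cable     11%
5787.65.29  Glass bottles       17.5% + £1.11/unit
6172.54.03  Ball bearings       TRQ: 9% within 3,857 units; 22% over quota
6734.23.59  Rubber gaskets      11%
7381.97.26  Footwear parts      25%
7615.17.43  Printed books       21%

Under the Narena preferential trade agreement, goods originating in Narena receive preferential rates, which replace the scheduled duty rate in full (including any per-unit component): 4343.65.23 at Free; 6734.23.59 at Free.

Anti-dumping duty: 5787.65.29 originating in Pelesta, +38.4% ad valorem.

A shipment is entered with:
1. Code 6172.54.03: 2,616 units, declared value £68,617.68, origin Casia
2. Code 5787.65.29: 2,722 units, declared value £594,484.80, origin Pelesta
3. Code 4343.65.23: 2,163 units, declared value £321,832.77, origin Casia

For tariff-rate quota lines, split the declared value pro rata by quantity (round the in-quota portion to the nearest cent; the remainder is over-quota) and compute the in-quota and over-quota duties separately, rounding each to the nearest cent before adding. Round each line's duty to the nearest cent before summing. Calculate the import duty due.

£370,478.96

Line 1 (6172.54.03, Casia, 2,616 units, £68,617.68):
Code 6172.54.03 is under a tariff-rate quota (threshold 3,857 units). Quantity 2,616 units is within the quota, so the in-quota rate 9% applies to the full value.
Duty = £68,617.68 × 9% = £6,175.59.
Line 2 (5787.65.29, Pelesta, 2,722 units, £594,484.80):
Base rate for 5787.65.29 is 17.5% + £1.11/unit.
Additional duty on 5787.65.29 from Pelesta: +38.4%. Applied ad valorem rate: 17.5% + 38.4% = 55.9%.
Duty = £594,484.80 × 55.9% + 2,722 × £1.11 = £335,338.42.
Line 3 (4343.65.23, Casia, 2,163 units, £321,832.77):
Base rate for 4343.65.23 is 9%.
4343.65.23 has an FTA preferential rate, but origin Casia is not Narena; base rate stands.
Duty = £321,832.77 × 9% = £28,964.95.
Total = £6,175.59 + £335,338.42 + £28,964.95 = £370,478.96.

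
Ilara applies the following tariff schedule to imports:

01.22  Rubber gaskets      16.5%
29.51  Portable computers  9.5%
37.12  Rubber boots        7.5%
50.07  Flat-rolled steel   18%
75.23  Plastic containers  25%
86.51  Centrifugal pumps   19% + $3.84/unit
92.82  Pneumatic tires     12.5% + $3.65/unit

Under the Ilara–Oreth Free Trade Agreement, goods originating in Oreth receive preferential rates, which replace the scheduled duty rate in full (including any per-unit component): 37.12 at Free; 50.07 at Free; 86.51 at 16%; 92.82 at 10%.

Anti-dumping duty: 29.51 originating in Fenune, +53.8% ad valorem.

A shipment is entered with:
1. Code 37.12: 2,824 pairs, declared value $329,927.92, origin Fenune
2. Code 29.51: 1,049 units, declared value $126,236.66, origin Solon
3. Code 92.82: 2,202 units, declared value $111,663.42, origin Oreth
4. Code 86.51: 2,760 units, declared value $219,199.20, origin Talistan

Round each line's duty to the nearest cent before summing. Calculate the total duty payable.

Line 1 (37.12, Fenune, 2,824 pairs, $329,927.92):
Base rate for 37.12 is 7.5%.
37.12 has an FTA preferential rate, but origin Fenune is not Oreth; base rate stands.
Duty = $329,927.92 × 7.5% = $24,744.59.
Line 2 (29.51, Solon, 1,049 units, $126,236.66):
Base rate for 29.51 is 9.5%.
The additional-duty order on 29.51 targets Fenune, not Solon; it does not apply.
Duty = $126,236.66 × 9.5% = $11,992.48.
Line 3 (92.82, Oreth, 2,202 units, $111,663.42):
Base rate for 92.82 is 12.5% + $3.65/unit.
Origin Oreth qualifies under the Ilara–Oreth agreement and 92.82 is covered: preferential rate 10% applies instead.
Duty = $111,663.42 × 10% = $11,166.34.
Line 4 (86.51, Talistan, 2,760 units, $219,199.20):
Base rate for 86.51 is 19% + $3.84/unit.
86.51 has an FTA preferential rate, but origin Talistan is not Oreth; base rate stands.
Duty = $219,199.20 × 19% + 2,760 × $3.84 = $52,246.25.
Total = $24,744.59 + $11,992.48 + $11,166.34 + $52,246.25 = $100,149.66.

$100,149.66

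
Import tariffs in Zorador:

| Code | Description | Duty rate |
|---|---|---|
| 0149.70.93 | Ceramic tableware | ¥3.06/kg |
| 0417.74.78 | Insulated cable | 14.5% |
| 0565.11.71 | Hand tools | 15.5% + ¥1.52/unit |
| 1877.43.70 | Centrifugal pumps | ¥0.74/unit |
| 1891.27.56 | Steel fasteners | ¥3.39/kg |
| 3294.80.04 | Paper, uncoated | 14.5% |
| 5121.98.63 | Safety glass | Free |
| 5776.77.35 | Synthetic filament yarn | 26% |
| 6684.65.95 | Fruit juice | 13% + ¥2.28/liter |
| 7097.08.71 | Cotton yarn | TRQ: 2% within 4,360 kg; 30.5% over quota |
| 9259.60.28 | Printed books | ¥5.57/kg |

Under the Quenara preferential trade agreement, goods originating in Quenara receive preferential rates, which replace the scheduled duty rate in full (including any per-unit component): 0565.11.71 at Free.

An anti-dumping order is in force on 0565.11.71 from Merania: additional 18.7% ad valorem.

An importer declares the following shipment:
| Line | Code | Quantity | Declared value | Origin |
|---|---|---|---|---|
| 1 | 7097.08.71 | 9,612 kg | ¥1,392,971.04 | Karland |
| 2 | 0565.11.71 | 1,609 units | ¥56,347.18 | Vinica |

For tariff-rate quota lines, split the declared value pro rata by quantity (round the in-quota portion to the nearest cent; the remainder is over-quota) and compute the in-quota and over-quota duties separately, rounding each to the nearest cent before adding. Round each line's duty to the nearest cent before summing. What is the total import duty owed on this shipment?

¥255,958.06

Line 1 (7097.08.71, Karland, 9,612 kg, ¥1,392,971.04):
Code 7097.08.71 is under a tariff-rate quota (threshold 4,360 kg). In-quota: 4,360 kg at 2%; over-quota: 5,252 kg at 30.5%.
Pro-rata value split: in-quota = ¥1,392,971.04 × 4,360/9,612 = ¥631,851.20; over-quota = ¥1,392,971.04 − ¥631,851.20 = ¥761,119.84.
In-quota duty = ¥631,851.20 × 2% = ¥12,637.02. Over-quota duty = ¥761,119.84 × 30.5% = ¥232,141.55.
Line duty = ¥12,637.02 + ¥232,141.55 = ¥244,778.57.
Line 2 (0565.11.71, Vinica, 1,609 units, ¥56,347.18):
Base rate for 0565.11.71 is 15.5% + ¥1.52/unit.
0565.11.71 has an FTA preferential rate, but origin Vinica is not Quenara; base rate stands.
The additional-duty order on 0565.11.71 targets Merania, not Vinica; it does not apply.
Duty = ¥56,347.18 × 15.5% + 1,609 × ¥1.52 = ¥11,179.49.
Total = ¥244,778.57 + ¥11,179.49 = ¥255,958.06.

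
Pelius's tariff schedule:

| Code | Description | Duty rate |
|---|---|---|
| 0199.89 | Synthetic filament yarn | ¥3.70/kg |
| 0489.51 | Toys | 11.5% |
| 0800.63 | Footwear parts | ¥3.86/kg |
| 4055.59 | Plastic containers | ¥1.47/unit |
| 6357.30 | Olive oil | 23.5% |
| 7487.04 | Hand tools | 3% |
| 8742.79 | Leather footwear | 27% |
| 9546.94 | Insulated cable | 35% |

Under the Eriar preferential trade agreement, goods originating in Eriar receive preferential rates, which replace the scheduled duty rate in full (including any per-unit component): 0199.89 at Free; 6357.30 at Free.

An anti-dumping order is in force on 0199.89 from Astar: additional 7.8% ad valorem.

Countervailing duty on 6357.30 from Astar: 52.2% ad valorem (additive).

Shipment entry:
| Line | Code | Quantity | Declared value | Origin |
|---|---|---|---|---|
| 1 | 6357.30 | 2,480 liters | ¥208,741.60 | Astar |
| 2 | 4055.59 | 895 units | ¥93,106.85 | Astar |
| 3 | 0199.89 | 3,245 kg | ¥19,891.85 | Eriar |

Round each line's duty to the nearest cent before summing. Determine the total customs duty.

¥159,333.04

Line 1 (6357.30, Astar, 2,480 liters, ¥208,741.60):
Base rate for 6357.30 is 23.5%.
6357.30 has an FTA preferential rate, but origin Astar is not Eriar; base rate stands.
Additional duty on 6357.30 from Astar: +52.2%. Applied ad valorem rate: 23.5% + 52.2% = 75.7%.
Duty = ¥208,741.60 × 75.7% = ¥158,017.39.
Line 2 (4055.59, Astar, 895 units, ¥93,106.85):
Base rate for 4055.59 is ¥1.47/unit.
Duty = 895 × ¥1.47 = ¥1,315.65.
Line 3 (0199.89, Eriar, 3,245 kg, ¥19,891.85):
Base rate for 0199.89 is ¥3.70/kg.
Origin Eriar qualifies under the Pelius–Eriar agreement and 0199.89 is covered: preferential rate Free applies instead.
The additional-duty order on 0199.89 targets Astar, not Eriar; it does not apply.
Duty = ¥19,891.85 × 0% = ¥0.00.
Total = ¥158,017.39 + ¥1,315.65 + ¥0.00 = ¥159,333.04.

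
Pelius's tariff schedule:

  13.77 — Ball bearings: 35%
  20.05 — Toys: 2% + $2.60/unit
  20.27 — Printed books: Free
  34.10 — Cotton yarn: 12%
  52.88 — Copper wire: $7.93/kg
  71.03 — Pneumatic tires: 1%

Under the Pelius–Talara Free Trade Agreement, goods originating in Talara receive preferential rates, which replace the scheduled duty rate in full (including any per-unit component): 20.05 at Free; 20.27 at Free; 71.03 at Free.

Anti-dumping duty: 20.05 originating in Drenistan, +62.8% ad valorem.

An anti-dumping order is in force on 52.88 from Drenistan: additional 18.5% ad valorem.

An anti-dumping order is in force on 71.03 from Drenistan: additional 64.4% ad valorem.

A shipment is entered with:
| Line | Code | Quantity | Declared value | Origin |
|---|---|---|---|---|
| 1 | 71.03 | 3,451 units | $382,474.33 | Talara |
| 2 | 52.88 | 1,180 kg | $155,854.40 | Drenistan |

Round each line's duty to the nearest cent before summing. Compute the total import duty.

$38,190.46

Line 1 (71.03, Talara, 3,451 units, $382,474.33):
Base rate for 71.03 is 1%.
Origin Talara qualifies under the Pelius–Talara agreement and 71.03 is covered: preferential rate Free applies instead.
The additional-duty order on 71.03 targets Drenistan, not Talara; it does not apply.
Duty = $382,474.33 × 0% = $0.00.
Line 2 (52.88, Drenistan, 1,180 kg, $155,854.40):
Base rate for 52.88 is $7.93/kg.
Additional duty on 52.88 from Drenistan: +18.5% ad valorem. Applied ad valorem rate = 18.5%.
Duty = $155,854.40 × 18.5% + 1,180 × $7.93 = $38,190.46.
Total = $0.00 + $38,190.46 = $38,190.46.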